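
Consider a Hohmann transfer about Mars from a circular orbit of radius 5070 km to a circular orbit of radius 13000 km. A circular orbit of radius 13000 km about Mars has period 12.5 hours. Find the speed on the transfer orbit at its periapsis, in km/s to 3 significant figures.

v = 3.49 km/s

From Kepler's third law T² = 4π²r³/μ at r = 13000 km, T = 12.5 hours = 12.5 × 3600 s = 45000 s: μ = 4π²r³/T² = 42831.6 km³/s².
Semi-major axis of the transfer orbit: a_t = (5070 + 13000)/2 = 9035 km.
At periapsis, r = 5070 km.
Vis-viva: v = √[μ(2/r − 1/a_t)] = √[42831.6 × (2/5070 − 1/9035)] = 3.486 km/s.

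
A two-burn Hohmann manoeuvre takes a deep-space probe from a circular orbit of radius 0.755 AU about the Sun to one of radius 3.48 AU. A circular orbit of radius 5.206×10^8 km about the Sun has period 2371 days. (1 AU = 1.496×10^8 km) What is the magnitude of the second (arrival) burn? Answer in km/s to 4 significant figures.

Δv₂ = 6.433 km/s

From Kepler's third law T² = 4π²r³/μ at r = 5.206×10^8 km, T = 2371 days = 2371 × 86400 s = 2.048544×10^8 s: μ = 4π²r³/T² = 1.32734×10^11 km³/s².
In km: r₁ = 0.755 × 1.496×10^8 = 1.12948×10^8 km; r₂ = 3.48 × 1.496×10^8 = 5.20608×10^8 km.
The Hohmann ellipse has a_t = (r₁ + r₂)/2 = 3.16778×10^8 km.
Circular speed at r = 5.20608×10^8 km: v_c = √(μ/r) = 15.9674 km/s.
Vis-viva on the transfer ellipse at r = 5.20608×10^8 km gives v_t = √[μ(2/r − 1/a_t)] = 9.53448 km/s.
Δv₂ = |v_t − v_c| = |9.53448 − 15.9674| = 6.433 km/s.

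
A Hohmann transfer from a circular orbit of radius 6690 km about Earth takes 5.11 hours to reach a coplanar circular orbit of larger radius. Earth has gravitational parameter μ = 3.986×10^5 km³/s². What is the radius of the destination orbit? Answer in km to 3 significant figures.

r₂ = 41100 km

Transfer time t = 5.11 hours = 18396 s, and t = π√(a_t³/μ).
So a_t = (μ t²/π²)^(1/3) = (3.986×10^5 × (18396)² / π²)^(1/3) = 23909 km.
Since a_t = (r₁ + r₂)/2, r₂ = 2a_t − r₁ = 2×23909 − 6690 = 41128 km.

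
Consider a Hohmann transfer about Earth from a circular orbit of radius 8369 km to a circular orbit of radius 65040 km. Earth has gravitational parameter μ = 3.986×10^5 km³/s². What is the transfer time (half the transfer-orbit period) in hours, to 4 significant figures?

The Hohmann ellipse has a_t = (r₁ + r₂)/2 = 36704.5 km.
By Kepler's third law the transfer-orbit period is T = 2π√(a_t³/μ), so t = T/2 = 34991 s.
Converting: 34991 s ÷ 3600 s/hour = 9.720 hours.

t = 9.720 hours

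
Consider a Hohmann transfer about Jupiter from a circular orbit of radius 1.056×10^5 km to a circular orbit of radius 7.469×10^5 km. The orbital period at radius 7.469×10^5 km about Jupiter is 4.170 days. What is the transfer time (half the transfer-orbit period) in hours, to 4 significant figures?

t = 21.57 hours

From Kepler's third law T² = 4π²r³/μ at r = 7.469×10^5 km, T = 4.170 days = 4.170 × 86400 s = 3.60288×10^5 s: μ = 4π²r³/T² = 1.26721×10^8 km³/s².
Transfer-ellipse semi-major axis a_t = (r₁ + r₂)/2 = (1.056×10^5 + 7.469×10^5)/2 = 4.2625×10^5 km.
Half the transfer-orbit period gives t = π√(a_t³/μ) = 77660 s.
Converting: 77660 s ÷ 3600 s/hour = 21.57 hours.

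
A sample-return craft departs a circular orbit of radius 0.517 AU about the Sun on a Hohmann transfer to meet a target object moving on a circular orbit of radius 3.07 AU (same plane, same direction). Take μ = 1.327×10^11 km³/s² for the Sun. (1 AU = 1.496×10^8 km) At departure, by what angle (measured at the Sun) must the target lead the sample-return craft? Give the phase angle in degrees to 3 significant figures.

In km: r₁ = 0.517 × 1.496×10^8 = 7.73432×10^7 km; r₂ = 3.07 × 1.496×10^8 = 4.59272×10^8 km.
The Hohmann ellipse has a_t = (r₁ + r₂)/2 = 2.683076×10^8 km.
The half-period of the transfer ellipse is t = π√(a_t³/μ) = 3.7902×10^7 s.
The target's mean motion on its circular orbit is ω₂ = √(μ/r₂³) = 3.7011×10^-8 rad/s.
Angle swept by the target during transfer: ω₂·t = 1.4028 rad = 80.37°.
The sample-return craft traverses 180° on the transfer ellipse, so the target must lead by 180° − 80.37° = 99.6°.

φ = 99.6°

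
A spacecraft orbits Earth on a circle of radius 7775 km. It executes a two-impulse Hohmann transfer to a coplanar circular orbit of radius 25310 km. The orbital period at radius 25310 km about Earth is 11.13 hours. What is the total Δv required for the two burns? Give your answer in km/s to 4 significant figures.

Δv = 2.945 km/s

From Kepler's third law T² = 4π²r³/μ at r = 25310 km, T = 11.13 hours = 11.13 × 3600 s = 40068 s: μ = 4π²r³/T² = 3.98695×10^5 km³/s².
The Hohmann ellipse has a_t = (r₁ + r₂)/2 = 16542.5 km.
Circular speed at r₁: v₁ = √(μ/r₁) = √(3.98695×10^5/7775) = 7.161 km/s.
On the transfer ellipse at r₁, vis-viva gives v_p = √[μ(2/r₁ − 1/a_t)] = 8.858 km/s.
First burn Δv₁ = |v_p − v₁| = 1.697 km/s.
At r₂, v₂ = √(μ/r₂) = 3.969 km/s.
Transfer-orbit speed at r₂: v_a = √[μ(2/r₂ − 1/a_t)] = 2.721 km/s.
Second burn Δv₂ = |v₂ − v_a| = 1.248 km/s.
Total Δv = Δv₁ + Δv₂ = 2.945 km/s.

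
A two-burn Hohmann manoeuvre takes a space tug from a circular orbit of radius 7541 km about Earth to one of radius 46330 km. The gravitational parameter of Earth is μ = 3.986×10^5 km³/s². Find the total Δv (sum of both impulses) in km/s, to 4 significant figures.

Δv = 3.646 km/s

Transfer-ellipse semi-major axis a_t = (r₁ + r₂)/2 = (7541 + 46330)/2 = 26935.5 km.
Circular speed at r₁: v₁ = √(μ/r₁) = √(3.986×10^5/7541) = 7.270 km/s.
Transfer-orbit speed at r₁ (vis-viva): v_p = √[μ(2/r₁ − 1/a_t)] = 9.535 km/s.
First burn Δv₁ = |v_p − v₁| = 2.265 km/s.
Circular speed at r₂: v₂ = √(μ/r₂) = 2.933 km/s.
Transfer-orbit speed at r₂: v_a = √[μ(2/r₂ − 1/a_t)] = 1.552 km/s.
Second burn Δv₂ = |v₂ − v_a| = 1.381 km/s.
Total Δv = Δv₁ + Δv₂ = 3.646 km/s.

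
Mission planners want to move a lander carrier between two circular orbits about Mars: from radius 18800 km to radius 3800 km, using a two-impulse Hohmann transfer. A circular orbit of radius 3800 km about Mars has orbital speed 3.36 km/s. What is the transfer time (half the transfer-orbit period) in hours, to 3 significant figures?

From the circular-orbit relation v² = μ/r at r = 3800 km: μ = v²r = (3.36)² × 3800 = 42900.5 km³/s².
The Hohmann ellipse has a_t = (r₁ + r₂)/2 = 11300 km.
By Kepler's third law the transfer-orbit period is T = 2π√(a_t³/μ), so t = T/2 = 18220 s.
Converting: 18220 s ÷ 3600 s/hour = 5.06 hours.

t = 5.06 hours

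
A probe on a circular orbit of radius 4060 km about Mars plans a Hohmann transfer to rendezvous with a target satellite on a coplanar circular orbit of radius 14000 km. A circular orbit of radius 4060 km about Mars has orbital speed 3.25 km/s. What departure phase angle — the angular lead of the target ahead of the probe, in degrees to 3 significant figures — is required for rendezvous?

φ = 86.8°

From the circular-orbit relation v² = μ/r at r = 4060 km: μ = v²r = (3.25)² × 4060 = 42883.8 km³/s².
The Hohmann ellipse has a_t = (r₁ + r₂)/2 = 9030 km.
Transfer time t = π√(a_t³/μ) = 13018 s.
Target angular speed ω₂ = √(μ/r₂³) = 1.2501×10^-4 rad/s.
Angle swept by the target during transfer: ω₂·t = 1.6274 rad = 93.24°.
Arrival is 180° from departure on the ellipse, so φ = 180° − 93.24° = 86.8°.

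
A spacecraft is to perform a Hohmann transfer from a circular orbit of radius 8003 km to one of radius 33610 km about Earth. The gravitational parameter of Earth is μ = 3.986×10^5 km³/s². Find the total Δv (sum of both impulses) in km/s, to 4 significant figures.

Δv = 3.220 km/s

The Hohmann ellipse has a_t = (r₁ + r₂)/2 = 20806.5 km.
Circular speed at r₁: v₁ = √(μ/r₁) = √(3.986×10^5/8003) = 7.0574 km/s.
Transfer-orbit speed at r₁ (vis-viva equation): v_p = √[μ(2/r₁ − 1/a_t)] = 8.9697 km/s.
First burn Δv₁ = |v_p − v₁| = 1.912 km/s.
At r₂, v₂ = √(μ/r₂) = 3.444 km/s.
Transfer-orbit speed at r₂: v_a = √[μ(2/r₂ − 1/a_t)] = 2.136 km/s.
Second burn Δv₂ = |v₂ − v_a| = 1.308 km/s.
Δv = Δv₁ + Δv₂ = 1.912 + 1.308 = 3.220 km/s.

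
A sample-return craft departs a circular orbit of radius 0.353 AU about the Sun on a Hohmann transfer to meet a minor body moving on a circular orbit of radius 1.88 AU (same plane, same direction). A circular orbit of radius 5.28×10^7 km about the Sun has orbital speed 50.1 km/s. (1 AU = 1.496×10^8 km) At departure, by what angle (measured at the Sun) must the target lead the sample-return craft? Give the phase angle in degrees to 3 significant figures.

From the circular-orbit relation v² = μ/r at r = 5.28×10^7 km: μ = v²r = (50.1)² × 5.28×10^7 = 1.32529×10^11 km³/s².
In km: r₁ = 0.353 × 1.496×10^8 = 5.28088×10^7 km; r₂ = 1.88 × 1.496×10^8 = 2.81248×10^8 km.
The Hohmann ellipse has a_t = (r₁ + r₂)/2 = 1.670284×10^8 km.
The half-period of the transfer ellipse is t = π√(a_t³/μ) = 1.8629×10^7 s.
The target's mean motion on its circular orbit is ω₂ = √(μ/r₂³) = 7.7183×10^-8 rad/s.
Angle swept by the target during transfer: ω₂·t = 1.4378 rad = 82.38°.
Arrival is 180° from departure on the ellipse, so φ = 180° − 82.38° = 97.6°.

φ = 97.6°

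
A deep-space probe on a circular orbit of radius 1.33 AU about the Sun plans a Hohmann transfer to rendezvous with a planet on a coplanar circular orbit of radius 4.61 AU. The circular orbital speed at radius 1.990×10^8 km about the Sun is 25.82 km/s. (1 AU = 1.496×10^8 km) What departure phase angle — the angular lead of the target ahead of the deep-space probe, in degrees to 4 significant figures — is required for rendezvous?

From the circular-orbit relation v² = μ/r at r = 1.990×10^8 km: μ = v²r = (25.82)² × 1.990×10^8 = 1.32668×10^11 km³/s².
In km: r₁ = 1.33 × 1.496×10^8 = 1.98968×10^8 km; r₂ = 4.61 × 1.496×10^8 = 6.89656×10^8 km.
Transfer-ellipse semi-major axis a_t = (r₁ + r₂)/2 = (1.98968×10^8 + 6.89656×10^8)/2 = 4.44312×10^8 km.
Transfer time t = π√(a_t³/μ) = 8.077913×10^7 s.
Target angular speed ω₂ = √(μ/r₂³) = 2.011102×10^-8 rad/s.
Angle swept by the target during transfer: ω₂·t = 1.6246 rad = 93.08°.
Arrival is 180° from departure on the ellipse, so φ = 180° − 93.08° = 86.92°.

φ = 86.92°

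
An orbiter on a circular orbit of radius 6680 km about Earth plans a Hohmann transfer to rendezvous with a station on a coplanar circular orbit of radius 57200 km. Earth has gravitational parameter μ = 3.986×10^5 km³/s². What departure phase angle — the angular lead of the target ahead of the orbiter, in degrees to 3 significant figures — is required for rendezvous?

φ = 105°

The Hohmann ellipse has a_t = (r₁ + r₂)/2 = 31940 km.
The half-period of the transfer ellipse is t = π√(a_t³/μ) = 28400 s.
The target's mean motion on its circular orbit is ω₂ = √(μ/r₂³) = 4.615×10^-5 rad/s.
Angle swept by the target during transfer: ω₂·t = 1.311 rad = 75.11°.
The orbiter traverses 180° on the transfer ellipse, so the target must lead by 180° − 75.11° = 105°.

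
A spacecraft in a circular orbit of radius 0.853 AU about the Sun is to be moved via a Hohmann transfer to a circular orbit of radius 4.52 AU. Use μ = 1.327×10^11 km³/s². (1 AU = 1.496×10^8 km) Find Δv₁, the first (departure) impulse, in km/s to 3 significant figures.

Δv₁ = 9.58 km/s

In km: r₁ = 0.853 × 1.496×10^8 = 1.276088×10^8 km; r₂ = 4.52 × 1.496×10^8 = 6.76192×10^8 km.
Transfer-ellipse semi-major axis a_t = (r₁ + r₂)/2 = (1.276088×10^8 + 6.76192×10^8)/2 = 4.019004×10^8 km.
Circular speed at r = 1.276088×10^8 km: v_c = √(μ/r) = 32.247 km/s.
Transfer-orbit speed at the same r (vis-viva, a = a_t): v_t = √[μ(2/r − 1/a_t)] = 41.828 km/s.
Δv₁ = |v_t − v_c| = |41.828 − 32.247| = 9.581 km/s.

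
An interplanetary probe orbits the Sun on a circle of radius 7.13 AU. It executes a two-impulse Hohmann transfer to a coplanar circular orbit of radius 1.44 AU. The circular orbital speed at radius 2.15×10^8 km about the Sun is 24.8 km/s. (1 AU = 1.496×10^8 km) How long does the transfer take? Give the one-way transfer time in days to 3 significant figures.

t = 1620 days

From the circular-orbit relation v² = μ/r at r = 2.15×10^8 km: μ = v²r = (24.8)² × 2.15×10^8 = 1.32234×10^11 km³/s².
In km: r₁ = 7.13 × 1.496×10^8 = 1.066648×10^9 km; r₂ = 1.44 × 1.496×10^8 = 2.15424×10^8 km.
Transfer-ellipse semi-major axis a_t = (r₁ + r₂)/2 = (1.066648×10^9 + 2.15424×10^8)/2 = 6.41036×10^8 km.
Transfer time t = π√(a_t³/μ) = π√((6.41036×10^8)³ / 1.32234×10^11) = 1.402×10^8 s.
Converting: 1.402×10^8 s ÷ 86400 s/day = 1620 days.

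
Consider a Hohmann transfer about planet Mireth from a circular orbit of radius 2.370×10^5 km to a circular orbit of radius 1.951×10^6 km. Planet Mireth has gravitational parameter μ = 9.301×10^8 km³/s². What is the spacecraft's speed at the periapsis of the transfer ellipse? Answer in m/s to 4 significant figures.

v = 83660 m/s

Semi-major axis of the transfer orbit: a_t = (2.370×10^5 + 1.951×10^6)/2 = 1.094×10^6 km.
At periapsis, r = 2.370×10^5 km.
Vis-viva: v = √[μ(2/r − 1/a_t)] = √[9.301×10^8 × (2/2.370×10^5 − 1/1.094×10^6)] = 83.66 km/s.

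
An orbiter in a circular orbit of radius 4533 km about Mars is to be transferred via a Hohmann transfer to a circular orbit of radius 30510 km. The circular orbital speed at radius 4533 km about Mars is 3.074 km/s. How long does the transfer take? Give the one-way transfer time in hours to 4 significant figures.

t = 9.779 hours

From the circular-orbit relation v² = μ/r at r = 4533 km: μ = v²r = (3.074)² × 4533 = 42834.5 km³/s².
The Hohmann ellipse has a_t = (r₁ + r₂)/2 = 17521.5 km.
By Kepler's third law the transfer-orbit period is T = 2π√(a_t³/μ), so t = T/2 = 35205 s.
Converting: 35205 s ÷ 3600 s/hour = 9.779 hours.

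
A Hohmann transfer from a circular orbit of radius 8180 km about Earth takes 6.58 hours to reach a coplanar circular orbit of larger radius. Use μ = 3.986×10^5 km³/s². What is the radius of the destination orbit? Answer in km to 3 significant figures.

r₂ = 48400 km

Transfer time t = 6.58 hours = 23688 s, and t = π√(a_t³/μ).
So a_t = (μ t²/π²)^(1/3) = (3.986×10^5 × (23688)² / π²)^(1/3) = 28299 km.
Since a_t = (r₁ + r₂)/2, r₂ = 2a_t − r₁ = 2×28299 − 8180 = 48418 km.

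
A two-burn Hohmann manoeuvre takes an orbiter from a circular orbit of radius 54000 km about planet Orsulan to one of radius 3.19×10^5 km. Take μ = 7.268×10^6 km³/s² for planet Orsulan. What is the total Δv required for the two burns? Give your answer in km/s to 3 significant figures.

Δv = 5.78 km/s

Semi-major axis of the transfer orbit: a_t = (54000 + 3.190×10^5)/2 = 1.865×10^5 km.
Circular speed at r₁: v₁ = √(μ/r₁) = √(7.268×10^6/54000) = 11.6014 km/s.
On the transfer ellipse at r₁, vis-viva equation gives v_p = √[μ(2/r₁ − 1/a_t)] = 15.1728 km/s.
First burn Δv₁ = |v_p − v₁| = 3.571 km/s.
At r₂, v₂ = √(μ/r₂) = 4.773 km/s.
Transfer-orbit speed at r₂: v_a = √[μ(2/r₂ − 1/a_t)] = 2.568 km/s.
Second burn Δv₂ = |v₂ − v_a| = 2.205 km/s.
Δv = Δv₁ + Δv₂ = 3.571 + 2.205 = 5.776 km/s.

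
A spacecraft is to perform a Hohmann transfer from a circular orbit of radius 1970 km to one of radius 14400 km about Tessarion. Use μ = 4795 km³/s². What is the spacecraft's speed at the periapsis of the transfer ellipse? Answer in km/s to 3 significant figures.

The Hohmann ellipse has a_t = (r₁ + r₂)/2 = 8185 km.
The periapsis of the transfer ellipse is at r = 1970 km.
Vis-viva: v = √[μ(2/r − 1/a_t)] = √[4795 × (2/1970 − 1/8185)] = 2.069 km/s.

v = 2.07 km/s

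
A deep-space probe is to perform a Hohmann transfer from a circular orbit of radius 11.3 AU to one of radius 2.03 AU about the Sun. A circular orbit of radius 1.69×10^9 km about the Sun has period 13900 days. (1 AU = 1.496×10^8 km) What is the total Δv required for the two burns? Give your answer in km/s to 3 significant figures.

From Kepler's third law T² = 4π²r³/μ at r = 1.69×10^9 km, T = 13900 days = 13900 × 86400 s = 1.20096×10^9 s: μ = 4π²r³/T² = 1.32118×10^11 km³/s².
In km: r₁ = 11.3 × 1.496×10^8 = 1.69048×10^9 km; r₂ = 2.03 × 1.496×10^8 = 3.03688×10^8 km.
Transfer-ellipse semi-major axis a_t = (r₁ + r₂)/2 = (1.69048×10^9 + 3.03688×10^8)/2 = 9.97084×10^8 km.
Circular speed at r₁: v₁ = √(μ/r₁) = √(1.32118×10^11/1.69048×10^9) = 8.8405 km/s.
Transfer-orbit speed at r₁ (v² = μ(2/r − 1/a)): v_a = √[μ(2/r₁ − 1/a_t)] = 4.8789 km/s.
First burn Δv₁ = |v_a − v₁| = 3.962 km/s.
Circular speed at r₂: v₂ = √(μ/r₂) = 20.858 km/s.
Transfer-orbit speed at r₂: v_p = √[μ(2/r₂ − 1/a_t)] = 27.159 km/s.
Second burn Δv₂ = |v₂ − v_p| = 6.301 km/s.
Total Δv = Δv₁ + Δv₂ = 10.26 km/s.

Δv = 10.3 km/s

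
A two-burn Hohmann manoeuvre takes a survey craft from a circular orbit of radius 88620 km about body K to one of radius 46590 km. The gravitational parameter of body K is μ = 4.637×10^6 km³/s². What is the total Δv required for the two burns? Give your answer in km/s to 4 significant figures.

Δv = 2.674 km/s

The Hohmann ellipse has a_t = (r₁ + r₂)/2 = 67605 km.
At r₁ the circular-orbit speed is v₁ = √(μ/r₁) = 7.2336 km/s.
Transfer-orbit speed at r₁ (vis-viva equation): v_a = √[μ(2/r₁ − 1/a_t)] = 6.0050 km/s.
First burn Δv₁ = |v_a − v₁| = 1.2286 km/s.
Circular speed at r₂: v₂ = √(μ/r₂) = 9.97636 km/s.
Transfer-orbit speed at r₂: v_p = √[μ(2/r₂ − 1/a_t)] = 11.4222 km/s.
Second burn Δv₂ = |v₂ − v_p| = 1.4458 km/s.
Total Δv = Δv₁ + Δv₂ = 2.674 km/s.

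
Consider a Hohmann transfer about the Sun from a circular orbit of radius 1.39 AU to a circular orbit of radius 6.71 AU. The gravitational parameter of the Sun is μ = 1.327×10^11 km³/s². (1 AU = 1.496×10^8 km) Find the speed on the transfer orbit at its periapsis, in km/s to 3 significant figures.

v = 32.5 km/s

In km: r₁ = 1.39 × 1.496×10^8 = 2.07944×10^8 km; r₂ = 6.71 × 1.496×10^8 = 1.003816×10^9 km.
The Hohmann ellipse has a_t = (r₁ + r₂)/2 = 6.0588×10^8 km.
The periapsis of the transfer ellipse is at r = 2.07944×10^8 km.
From the vis-viva equation, v = √[μ(2/r − 1/a_t)] = 32.52 km/s.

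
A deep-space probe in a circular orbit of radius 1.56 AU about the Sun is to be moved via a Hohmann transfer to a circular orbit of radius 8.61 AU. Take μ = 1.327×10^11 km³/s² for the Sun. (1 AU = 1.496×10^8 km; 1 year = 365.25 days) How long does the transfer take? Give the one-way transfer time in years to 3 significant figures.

t = 5.73 years

In km: r₁ = 1.56 × 1.496×10^8 = 2.33376×10^8 km; r₂ = 8.61 × 1.496×10^8 = 1.288056×10^9 km.
The Hohmann ellipse has a_t = (r₁ + r₂)/2 = 7.60716×10^8 km.
Transfer time t = π√(a_t³/μ) = π√((7.60716×10^8)³ / 1.327×10^11) = 1.809×10^8 s.
Converting: 1.809×10^8 s ÷ 3.15576×10^7 s/year (365.25 × 86400) = 5.73 years.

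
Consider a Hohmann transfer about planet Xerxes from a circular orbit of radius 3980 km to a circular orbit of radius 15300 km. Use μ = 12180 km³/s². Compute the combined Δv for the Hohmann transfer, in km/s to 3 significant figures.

Δv = 0.773 km/s

Semi-major axis of the transfer orbit: a_t = (3980 + 15300)/2 = 9640 km.
At r₁ the circular-orbit speed is v₁ = √(μ/r₁) = 1.7494 km/s.
Transfer-orbit speed at r₁ (v² = μ(2/r − 1/a)): v_p = √[μ(2/r₁ − 1/a_t)] = 2.2039 km/s.
First burn Δv₁ = |v_p − v₁| = 0.4545 km/s.
At r₂, v₂ = √(μ/r₂) = 0.8922 km/s.
Transfer-orbit speed at r₂: v_a = √[μ(2/r₂ − 1/a_t)] = 0.5733 km/s.
Second burn Δv₂ = |v₂ − v_a| = 0.3189 km/s.
Δv = Δv₁ + Δv₂ = 0.4545 + 0.3189 = 0.7734 km/s.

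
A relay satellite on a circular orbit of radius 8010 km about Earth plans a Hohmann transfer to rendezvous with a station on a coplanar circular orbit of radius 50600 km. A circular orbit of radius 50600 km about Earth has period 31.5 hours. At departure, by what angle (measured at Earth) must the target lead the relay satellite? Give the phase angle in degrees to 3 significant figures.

φ = 101°

From Kepler's third law T² = 4π²r³/μ at r = 50600 km, T = 31.5 hours = 31.5 × 3600 s = 1.134×10^5 s: μ = 4π²r³/T² = 3.97727×10^5 km³/s².
Semi-major axis of the transfer orbit: a_t = (8010 + 50600)/2 = 29305 km.
The half-period of the transfer ellipse is t = π√(a_t³/μ) = 24990 s.
Target angular speed ω₂ = √(μ/r₂³) = 5.5407×10^-5 rad/s.
Angle swept by the target during transfer: ω₂·t = 1.3846 rad = 79.33°.
The relay satellite traverses 180° on the transfer ellipse, so the target must lead by 180° − 79.33° = 101°.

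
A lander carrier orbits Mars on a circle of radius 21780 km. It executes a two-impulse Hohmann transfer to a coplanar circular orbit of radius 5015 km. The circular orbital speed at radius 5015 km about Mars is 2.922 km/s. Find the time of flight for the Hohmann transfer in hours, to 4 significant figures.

From the circular-orbit relation v² = μ/r at r = 5015 km: μ = v²r = (2.922)² × 5015 = 42818.5 km³/s².
Semi-major axis of the transfer orbit: a_t = (21780 + 5015)/2 = 13397.5 km.
By Kepler's third law the transfer-orbit period is T = 2π√(a_t³/μ), so t = T/2 = 23543 s.
Converting: 23543 s ÷ 3600 s/hour = 6.540 hours.

t = 6.540 hours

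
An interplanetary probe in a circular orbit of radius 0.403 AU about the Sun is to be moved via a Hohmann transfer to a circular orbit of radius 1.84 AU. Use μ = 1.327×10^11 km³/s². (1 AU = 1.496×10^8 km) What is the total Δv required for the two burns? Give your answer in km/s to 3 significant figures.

In km: r₁ = 0.403 × 1.496×10^8 = 6.02888×10^7 km; r₂ = 1.84 × 1.496×10^8 = 2.75264×10^8 km.
Transfer-ellipse semi-major axis a_t = (r₁ + r₂)/2 = (6.02888×10^7 + 2.75264×10^8)/2 = 1.677764×10^8 km.
Circular speed at r₁: v₁ = √(μ/r₁) = √(1.327×10^11/6.02888×10^7) = 46.9156 km/s.
On the transfer ellipse at r₁, v² = μ(2/r − 1/a) gives v_p = √[μ(2/r₁ − 1/a_t)] = 60.0933 km/s.
First burn Δv₁ = |v_p − v₁| = 13.178 km/s.
Circular speed at r₂: v₂ = √(μ/r₂) = 21.95638 km/s.
Transfer-orbit speed at r₂: v_a = √[μ(2/r₂ − 1/a_t)] = 13.16175 km/s.
Second burn Δv₂ = |v₂ − v_a| = 8.7946 km/s.
Δv = Δv₁ + Δv₂ = 13.178 + 8.7946 = 21.97 km/s.

Δv = 22.0 km/s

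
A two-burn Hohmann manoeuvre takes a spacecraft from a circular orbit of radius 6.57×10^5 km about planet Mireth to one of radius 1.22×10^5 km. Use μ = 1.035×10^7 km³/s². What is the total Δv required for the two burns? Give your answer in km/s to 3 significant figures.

Semi-major axis of the transfer orbit: a_t = (6.570×10^5 + 1.220×10^5)/2 = 3.895×10^5 km.
At r₁ the circular-orbit speed is v₁ = √(μ/r₁) = 3.969 km/s.
Transfer-orbit speed at r₁ (v² = μ(2/r − 1/a)): v_a = √[μ(2/r₁ − 1/a_t)] = 2.221 km/s.
First burn Δv₁ = |v_a − v₁| = 1.748 km/s.
Circular speed at r₂: v₂ = √(μ/r₂) = 9.21065 km/s.
Transfer-orbit speed at r₂: v_p = √[μ(2/r₂ − 1/a_t)] = 11.9624 km/s.
Second burn Δv₂ = |v₂ − v_p| = 2.752 km/s.
Total Δv = Δv₁ + Δv₂ = 4.500 km/s.

Δv = 4.50 km/s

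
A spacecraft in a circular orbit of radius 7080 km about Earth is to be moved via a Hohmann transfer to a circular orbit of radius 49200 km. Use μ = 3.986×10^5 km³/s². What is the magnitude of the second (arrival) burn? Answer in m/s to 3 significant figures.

Δv₂ = 1420 m/s

The Hohmann ellipse has a_t = (r₁ + r₂)/2 = 28140 km.
On the circular orbit at r = 49200 km, v_c = √(μ/r) = 2.8463 km/s.
Transfer-orbit speed at the same r (vis-viva, a = a_t): v_t = √[μ(2/r − 1/a_t)] = 1.4277 km/s.
Δv₂ = |v_t − v_c| = |1.4277 − 2.8463| = 1.419 km/s.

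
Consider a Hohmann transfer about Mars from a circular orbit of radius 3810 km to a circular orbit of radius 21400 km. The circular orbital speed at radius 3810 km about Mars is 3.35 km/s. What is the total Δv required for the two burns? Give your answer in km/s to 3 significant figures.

From the circular-orbit relation v² = μ/r at r = 3810 km: μ = v²r = (3.35)² × 3810 = 42757.7 km³/s².
Transfer-ellipse semi-major axis a_t = (r₁ + r₂)/2 = (3810 + 21400)/2 = 12605 km.
At r₁ the circular-orbit speed is v₁ = √(μ/r₁) = 3.350 km/s.
Transfer-orbit speed at r₁ (vis-viva): v_p = √[μ(2/r₁ − 1/a_t)] = 4.365 km/s.
First burn Δv₁ = |v_p − v₁| = 1.015 km/s.
At r₂, v₂ = √(μ/r₂) = 1.4135 km/s.
Transfer-orbit speed at r₂: v_a = √[μ(2/r₂ − 1/a_t)] = 0.77713 km/s.
Second burn Δv₂ = |v₂ − v_a| = 0.6364 km/s.
Δv = Δv₁ + Δv₂ = 1.015 + 0.6364 = 1.651 km/s.

Δv = 1.65 km/s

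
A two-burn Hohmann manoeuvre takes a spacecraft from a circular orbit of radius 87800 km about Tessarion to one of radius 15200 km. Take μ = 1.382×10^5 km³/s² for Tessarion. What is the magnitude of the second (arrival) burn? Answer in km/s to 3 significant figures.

Δv₂ = 0.922 km/s

The Hohmann ellipse has a_t = (r₁ + r₂)/2 = 51500 km.
Circular speed at r = 15200 km: v_c = √(μ/r) = 3.0153 km/s.
Vis-viva on the transfer ellipse at r = 15200 km gives v_t = √[μ(2/r − 1/a_t)] = 3.9371 km/s.
Δv₂ = |v_t − v_c| = |3.9371 − 3.0153| = 0.9218 km/s.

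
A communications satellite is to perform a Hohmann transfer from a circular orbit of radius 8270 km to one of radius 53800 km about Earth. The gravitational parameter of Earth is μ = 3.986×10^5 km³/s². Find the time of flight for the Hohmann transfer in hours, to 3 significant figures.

Semi-major axis of the transfer orbit: a_t = (8270 + 53800)/2 = 31035 km.
Transfer time t = π√(a_t³/μ) = π√((31035)³ / 3.986×10^5) = 27210 s.
Converting: 27210 s ÷ 3600 s/hour = 7.56 hours.

t = 7.56 hours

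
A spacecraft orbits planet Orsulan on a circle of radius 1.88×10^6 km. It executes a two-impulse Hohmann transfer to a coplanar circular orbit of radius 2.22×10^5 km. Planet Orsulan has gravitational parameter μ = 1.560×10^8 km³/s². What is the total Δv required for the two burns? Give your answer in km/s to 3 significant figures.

The Hohmann ellipse has a_t = (r₁ + r₂)/2 = 1.051×10^6 km.
At r₁ the circular-orbit speed is v₁ = √(μ/r₁) = 9.1093 km/s.
On the transfer ellipse at r₁, vis-viva equation gives v_a = √[μ(2/r₁ − 1/a_t)] = 4.1866 km/s.
First burn Δv₁ = |v_a − v₁| = 4.923 km/s.
Circular speed at r₂: v₂ = √(μ/r₂) = 26.509 km/s.
Transfer-orbit speed at r₂: v_p = √[μ(2/r₂ − 1/a_t)] = 35.454 km/s.
Second burn Δv₂ = |v₂ − v_p| = 8.945 km/s.
Total Δv = Δv₁ + Δv₂ = 13.87 km/s.

Δv = 13.9 km/s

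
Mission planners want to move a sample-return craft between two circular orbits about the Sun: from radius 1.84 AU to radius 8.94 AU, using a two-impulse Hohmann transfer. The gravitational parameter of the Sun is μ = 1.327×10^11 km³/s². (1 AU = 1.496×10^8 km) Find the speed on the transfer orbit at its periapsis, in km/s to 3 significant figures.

v = 28.3 km/s

In km: r₁ = 1.84 × 1.496×10^8 = 2.75264×10^8 km; r₂ = 8.94 × 1.496×10^8 = 1.337424×10^9 km.
The Hohmann ellipse has a_t = (r₁ + r₂)/2 = 8.06344×10^8 km.
At periapsis, r = 2.75264×10^8 km.
From the vis-viva equation, v = √[μ(2/r − 1/a_t)] = 28.28 km/s.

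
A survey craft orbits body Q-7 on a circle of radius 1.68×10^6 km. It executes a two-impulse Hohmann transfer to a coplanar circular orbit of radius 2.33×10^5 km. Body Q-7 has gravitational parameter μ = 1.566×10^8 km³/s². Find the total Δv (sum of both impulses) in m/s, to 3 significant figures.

Δv = 13300 m/s

Semi-major axis of the transfer orbit: a_t = (1.680×10^6 + 2.330×10^5)/2 = 9.565×10^5 km.
At r₁ the circular-orbit speed is v₁ = √(μ/r₁) = 9.655 km/s.
Transfer-orbit speed at r₁ (vis-viva equation): v_a = √[μ(2/r₁ − 1/a_t)] = 4.765 km/s.
First burn Δv₁ = |v_a − v₁| = 4.890 km/s.
Circular speed at r₂: v₂ = √(μ/r₂) = 25.925 km/s.
Transfer-orbit speed at r₂: v_p = √[μ(2/r₂ − 1/a_t)] = 34.358 km/s.
Second burn Δv₂ = |v₂ − v_p| = 8.433 km/s.
Total Δv = Δv₁ + Δv₂ = 13.32 km/s.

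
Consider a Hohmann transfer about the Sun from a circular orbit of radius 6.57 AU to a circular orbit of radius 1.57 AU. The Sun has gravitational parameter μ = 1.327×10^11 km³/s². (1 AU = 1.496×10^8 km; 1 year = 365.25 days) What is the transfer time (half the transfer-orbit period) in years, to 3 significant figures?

In km: r₁ = 6.57 × 1.496×10^8 = 9.82872×10^8 km; r₂ = 1.57 × 1.496×10^8 = 2.34872×10^8 km.
The Hohmann ellipse has a_t = (r₁ + r₂)/2 = 6.08872×10^8 km.
Half the transfer-orbit period gives t = π√(a_t³/μ) = 1.296×10^8 s.
Converting: 1.296×10^8 s ÷ 3.15576×10^7 s/year (365.25 × 86400) = 4.11 years.

t = 4.11 years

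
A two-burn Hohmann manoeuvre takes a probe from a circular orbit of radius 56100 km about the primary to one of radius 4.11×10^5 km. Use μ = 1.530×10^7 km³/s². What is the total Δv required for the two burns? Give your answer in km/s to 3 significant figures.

Semi-major axis of the transfer orbit: a_t = (56100 + 4.110×10^5)/2 = 2.3355×10^5 km.
At r₁ the circular-orbit speed is v₁ = √(μ/r₁) = 16.5145 km/s.
On the transfer ellipse at r₁, vis-viva equation gives v_p = √[μ(2/r₁ − 1/a_t)] = 21.9076 km/s.
First burn Δv₁ = |v_p − v₁| = 5.393 km/s.
Circular speed at r₂: v₂ = √(μ/r₂) = 6.101 km/s.
Transfer-orbit speed at r₂: v_a = √[μ(2/r₂ − 1/a_t)] = 2.990 km/s.
Second burn Δv₂ = |v₂ − v_a| = 3.111 km/s.
Δv = Δv₁ + Δv₂ = 5.393 + 3.111 = 8.504 km/s.

Δv = 8.50 km/s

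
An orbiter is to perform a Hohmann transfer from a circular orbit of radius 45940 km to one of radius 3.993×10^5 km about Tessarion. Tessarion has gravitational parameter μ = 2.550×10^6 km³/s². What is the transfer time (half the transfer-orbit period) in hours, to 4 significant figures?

t = 57.40 hours

Transfer-ellipse semi-major axis a_t = (r₁ + r₂)/2 = (45940 + 3.993×10^5)/2 = 2.2262×10^5 km.
Half the transfer-orbit period gives t = π√(a_t³/μ) = 2.0665×10^5 s.
Converting: 2.0665×10^5 s ÷ 3600 s/hour = 57.40 hours.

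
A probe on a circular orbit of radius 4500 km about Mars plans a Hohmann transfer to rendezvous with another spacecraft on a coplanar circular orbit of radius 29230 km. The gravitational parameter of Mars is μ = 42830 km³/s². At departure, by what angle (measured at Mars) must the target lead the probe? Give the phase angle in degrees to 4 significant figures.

φ = 101.1°

The Hohmann ellipse has a_t = (r₁ + r₂)/2 = 16865 km.
The half-period of the transfer ellipse is t = π√(a_t³/μ) = 33247.2 s.
The target's mean motion on its circular orbit is ω₂ = √(μ/r₂³) = 4.14124×10^-5 rad/s.
Angle swept by the target during transfer: ω₂·t = 1.37685 rad = 78.89°.
Arrival is 180° from departure on the ellipse, so φ = 180° − 78.89° = 101.1°.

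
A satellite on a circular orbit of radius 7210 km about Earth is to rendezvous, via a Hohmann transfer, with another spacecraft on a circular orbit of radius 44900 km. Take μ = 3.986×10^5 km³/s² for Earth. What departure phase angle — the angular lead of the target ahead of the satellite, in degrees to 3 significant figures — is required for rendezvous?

φ = 100°

Semi-major axis of the transfer orbit: a_t = (7210 + 44900)/2 = 26055 km.
The half-period of the transfer ellipse is t = π√(a_t³/μ) = 20927.5 s.
The target's mean motion on its circular orbit is ω₂ = √(μ/r₂³) = 6.63589×10^-5 rad/s.
Angle swept by the target during transfer: ω₂·t = 1.3887 rad = 79.57°.
The satellite traverses 180° on the transfer ellipse, so the target must lead by 180° − 79.57° = 100°.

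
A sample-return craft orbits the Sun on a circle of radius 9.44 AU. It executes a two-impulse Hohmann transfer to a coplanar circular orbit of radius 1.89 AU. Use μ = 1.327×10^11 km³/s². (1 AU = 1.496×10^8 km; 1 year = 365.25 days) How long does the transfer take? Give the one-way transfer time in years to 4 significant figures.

In km: r₁ = 9.44 × 1.496×10^8 = 1.412224×10^9 km; r₂ = 1.89 × 1.496×10^8 = 2.82744×10^8 km.
Semi-major axis of the transfer orbit: a_t = (1.412224×10^9 + 2.82744×10^8)/2 = 8.47484×10^8 km.
Transfer time t = π√(a_t³/μ) = π√((8.47484×10^8)³ / 1.327×10^11) = 2.1277×10^8 s.
Converting: 2.1277×10^8 s ÷ 3.15576×10^7 s/year (365.25 × 86400) = 6.742 years.

t = 6.742 years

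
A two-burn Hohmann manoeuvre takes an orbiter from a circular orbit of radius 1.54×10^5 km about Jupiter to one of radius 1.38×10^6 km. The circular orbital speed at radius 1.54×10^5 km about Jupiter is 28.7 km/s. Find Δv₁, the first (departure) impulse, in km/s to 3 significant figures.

Δv₁ = 9.80 km/s

From the circular-orbit relation v² = μ/r at r = 1.54×10^5 km: μ = v²r = (28.7)² × 1.54×10^5 = 1.26848×10^8 km³/s².
Semi-major axis of the transfer orbit: a_t = (1.540×10^5 + 1.380×10^6)/2 = 7.670×10^5 km.
On the circular orbit at r = 1.540×10^5 km, v_c = √(μ/r) = 28.700 km/s.
Vis-viva on the transfer ellipse at r = 1.540×10^5 km gives v_t = √[μ(2/r − 1/a_t)] = 38.497 km/s.
Δv₁ = |v_t − v_c| = |38.497 − 28.700| = 9.797 km/s.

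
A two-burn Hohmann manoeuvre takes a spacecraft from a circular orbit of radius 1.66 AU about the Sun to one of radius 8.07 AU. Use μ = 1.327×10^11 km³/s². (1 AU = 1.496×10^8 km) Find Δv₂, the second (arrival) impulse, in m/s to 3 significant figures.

Δv₂ = 4360 m/s

In km: r₁ = 1.66 × 1.496×10^8 = 2.48336×10^8 km; r₂ = 8.07 × 1.496×10^8 = 1.207272×10^9 km.
The Hohmann ellipse has a_t = (r₁ + r₂)/2 = 7.27804×10^8 km.
On the circular orbit at r = 1.207272×10^9 km, v_c = √(μ/r) = 10.484 km/s.
Transfer-orbit speed at the same r (vis-viva, a = a_t): v_t = √[μ(2/r − 1/a_t)] = 6.1241 km/s.
Δv₂ = |v_t − v_c| = |6.1241 − 10.484| = 4.360 km/s.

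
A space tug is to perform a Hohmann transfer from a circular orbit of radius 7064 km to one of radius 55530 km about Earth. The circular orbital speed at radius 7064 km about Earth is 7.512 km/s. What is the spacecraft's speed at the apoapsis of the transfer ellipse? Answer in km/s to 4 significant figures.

v = 1.273 km/s

From the circular-orbit relation v² = μ/r at r = 7064 km: μ = v²r = (7.512)² × 7064 = 3.98623×10^5 km³/s².
Transfer-ellipse semi-major axis a_t = (r₁ + r₂)/2 = (7064 + 55530)/2 = 31297 km.
The apoapsis of the transfer ellipse is at r = 55530 km.
Vis-viva: v = √[μ(2/r − 1/a_t)] = √[3.98623×10^5 × (2/55530 − 1/31297)] = 1.273 km/s.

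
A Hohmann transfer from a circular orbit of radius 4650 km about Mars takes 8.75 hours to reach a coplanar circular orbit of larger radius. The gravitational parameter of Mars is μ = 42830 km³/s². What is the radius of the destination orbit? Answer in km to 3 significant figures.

Transfer time t = 8.75 hours = 31500 s, and t = π√(a_t³/μ).
So a_t = (μ t²/π²)^(1/3) = (42830 × (31500)² / π²)^(1/3) = 16269 km.
Since a_t = (r₁ + r₂)/2, r₂ = 2a_t − r₁ = 2×16269 − 4650 = 27888 km.

r₂ = 27900 km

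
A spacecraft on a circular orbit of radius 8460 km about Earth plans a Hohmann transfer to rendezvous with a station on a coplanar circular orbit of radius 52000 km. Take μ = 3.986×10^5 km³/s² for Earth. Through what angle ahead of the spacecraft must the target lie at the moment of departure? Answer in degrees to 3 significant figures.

Semi-major axis of the transfer orbit: a_t = (8460 + 52000)/2 = 30230 km.
The half-period of the transfer ellipse is t = π√(a_t³/μ) = 26154 s.
Target angular speed ω₂ = √(μ/r₂³) = 5.3243×10^-5 rad/s.
Angle swept by the target during transfer: ω₂·t = 1.39252 rad = 79.79°.
The spacecraft traverses 180° on the transfer ellipse, so the target must lead by 180° − 79.79° = 100°.

φ = 100°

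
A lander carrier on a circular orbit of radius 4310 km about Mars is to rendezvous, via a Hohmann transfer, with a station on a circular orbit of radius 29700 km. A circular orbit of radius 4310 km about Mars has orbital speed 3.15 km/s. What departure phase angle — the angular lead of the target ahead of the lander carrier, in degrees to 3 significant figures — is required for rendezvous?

From the circular-orbit relation v² = μ/r at r = 4310 km: μ = v²r = (3.15)² × 4310 = 42766.0 km³/s².
The Hohmann ellipse has a_t = (r₁ + r₂)/2 = 17005 km.
The half-period of the transfer ellipse is t = π√(a_t³/μ) = 33690 s.
The target's mean motion on its circular orbit is ω₂ = √(μ/r₂³) = 4.040×10^-5 rad/s.
Angle swept by the target during transfer: ω₂·t = 1.361 rad = 77.98°.
Arrival is 180° from departure on the ellipse, so φ = 180° − 77.98° = 102°.

φ = 102°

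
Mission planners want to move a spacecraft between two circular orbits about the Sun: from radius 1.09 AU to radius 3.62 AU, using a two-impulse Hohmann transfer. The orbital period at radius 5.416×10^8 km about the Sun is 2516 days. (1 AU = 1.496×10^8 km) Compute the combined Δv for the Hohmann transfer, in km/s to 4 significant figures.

Δv = 11.85 km/s

From Kepler's third law T² = 4π²r³/μ at r = 5.416×10^8 km, T = 2516 days = 2516 × 86400 s = 2.173824×10^8 s: μ = 4π²r³/T² = 1.32723×10^11 km³/s².
In km: r₁ = 1.09 × 1.496×10^8 = 1.63064×10^8 km; r₂ = 3.62 × 1.496×10^8 = 5.41552×10^8 km.
The Hohmann ellipse has a_t = (r₁ + r₂)/2 = 3.52308×10^8 km.
At r₁ the circular-orbit speed is v₁ = √(μ/r₁) = 28.5295 km/s.
On the transfer ellipse at r₁, vis-viva equation gives v_p = √[μ(2/r₁ − 1/a_t)] = 35.3715 km/s.
First burn Δv₁ = |v_p − v₁| = 6.842 km/s.
At r₂, v₂ = √(μ/r₂) = 15.655 km/s.
Transfer-orbit speed at r₂: v_a = √[μ(2/r₂ − 1/a_t)] = 10.651 km/s.
Second burn Δv₂ = |v₂ − v_a| = 5.004 km/s.
Δv = Δv₁ + Δv₂ = 6.842 + 5.004 = 11.85 km/s.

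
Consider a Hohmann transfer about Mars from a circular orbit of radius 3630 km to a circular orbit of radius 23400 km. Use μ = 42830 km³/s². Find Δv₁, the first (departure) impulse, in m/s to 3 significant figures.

Δv₁ = 1080 m/s

Semi-major axis of the transfer orbit: a_t = (3630 + 23400)/2 = 13515 km.
Circular speed at r = 3630 km: v_c = √(μ/r) = 3.435 km/s.
Transfer-orbit speed at the same r (vis-viva, a = a_t): v_t = √[μ(2/r − 1/a_t)] = 4.520 km/s.
Δv₁ = |v_t − v_c| = |4.520 − 3.435| = 1.085 km/s.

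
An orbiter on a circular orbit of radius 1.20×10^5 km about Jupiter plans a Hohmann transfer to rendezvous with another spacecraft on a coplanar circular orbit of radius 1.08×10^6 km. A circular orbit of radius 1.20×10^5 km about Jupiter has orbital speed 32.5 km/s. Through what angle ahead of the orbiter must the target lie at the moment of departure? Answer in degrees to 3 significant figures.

φ = 105°

From the circular-orbit relation v² = μ/r at r = 1.20×10^5 km: μ = v²r = (32.5)² × 1.20×10^5 = 1.26750×10^8 km³/s².
Semi-major axis of the transfer orbit: a_t = (1.200×10^5 + 1.080×10^6)/2 = 6.000×10^5 km.
Transfer time t = π√(a_t³/μ) = 1.297×10^5 s.
The target's mean motion on its circular orbit is ω₂ = √(μ/r₂³) = 1.003×10^-5 rad/s.
Angle swept by the target during transfer: ω₂·t = 1.301 rad = 74.54°.
The orbiter traverses 180° on the transfer ellipse, so the target must lead by 180° − 74.54° = 105°.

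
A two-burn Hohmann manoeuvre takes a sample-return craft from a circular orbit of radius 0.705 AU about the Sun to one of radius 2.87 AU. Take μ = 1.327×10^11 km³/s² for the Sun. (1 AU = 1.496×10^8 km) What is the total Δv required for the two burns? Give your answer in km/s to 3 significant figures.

In km: r₁ = 0.705 × 1.496×10^8 = 1.05468×10^8 km; r₂ = 2.87 × 1.496×10^8 = 4.29352×10^8 km.
Semi-major axis of the transfer orbit: a_t = (1.05468×10^8 + 4.29352×10^8)/2 = 2.6741×10^8 km.
At r₁ the circular-orbit speed is v₁ = √(μ/r₁) = 35.4711 km/s.
On the transfer ellipse at r₁, v² = μ(2/r − 1/a) gives v_p = √[μ(2/r₁ − 1/a_t)] = 44.9462 km/s.
First burn Δv₁ = |v_p − v₁| = 9.4751 km/s.
Circular speed at r₂: v₂ = √(μ/r₂) = 17.5804 km/s.
Transfer-orbit speed at r₂: v_a = √[μ(2/r₂ − 1/a_t)] = 11.0408 km/s.
Second burn Δv₂ = |v₂ − v_a| = 6.5396 km/s.
Total Δv = Δv₁ + Δv₂ = 16.01 km/s.

Δv = 16.0 km/s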